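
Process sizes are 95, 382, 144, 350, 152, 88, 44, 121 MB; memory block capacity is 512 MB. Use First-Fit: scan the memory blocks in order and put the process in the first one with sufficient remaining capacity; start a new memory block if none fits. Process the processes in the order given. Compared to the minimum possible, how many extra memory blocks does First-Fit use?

0

First-Fit: [95,382] [144,350] [152,88,44,121] → 3 memory blocks.
Total size 1376 MB; any packing needs at least ⌈1376/512⌉ = 3 memory blocks.
So 3 is already optimal.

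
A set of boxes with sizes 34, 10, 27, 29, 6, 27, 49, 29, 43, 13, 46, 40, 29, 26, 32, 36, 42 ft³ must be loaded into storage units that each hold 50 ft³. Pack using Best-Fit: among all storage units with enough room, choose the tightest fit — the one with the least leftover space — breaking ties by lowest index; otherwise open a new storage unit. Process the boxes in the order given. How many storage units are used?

14

Put 34 ft³ in storage unit 1; 16 ft³ remain.
Put 10 ft³ in storage unit 1; 6 ft³ remain.
Put 27 ft³ in storage unit 2; 23 ft³ remain.
Put 29 ft³ in storage unit 3; 21 ft³ remain.
Put 6 ft³ in storage unit 1; 0 ft³ remain.
Put 27 ft³ in storage unit 4; 23 ft³ remain.
Put 49 ft³ in storage unit 5; 1 ft³ remain.
Put 29 ft³ in storage unit 6; 21 ft³ remain.
Put 43 ft³ in storage unit 7; 7 ft³ remain.
Put 13 ft³ in storage unit 3; 8 ft³ remain.
Put 46 ft³ in storage unit 8; 4 ft³ remain.
Put 40 ft³ in storage unit 9; 10 ft³ remain.
Put 29 ft³ in storage unit 10; 21 ft³ remain.
Put 26 ft³ in storage unit 11; 24 ft³ remain.
Put 32 ft³ in storage unit 12; 18 ft³ remain.
Put 36 ft³ in storage unit 13; 14 ft³ remain.
Put 42 ft³ in storage unit 14; 8 ft³ remain.
Final storage units: [34,10,6] [27] [29,13] [27] [49] [29] [43] [46] [40] [29] [26] [32] [36] [42].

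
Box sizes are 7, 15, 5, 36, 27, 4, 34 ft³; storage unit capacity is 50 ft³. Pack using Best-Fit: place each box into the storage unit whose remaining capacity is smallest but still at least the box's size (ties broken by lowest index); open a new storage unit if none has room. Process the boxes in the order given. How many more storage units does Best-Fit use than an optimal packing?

Best-Fit: [7,15,5] [36,4] [27] [34] → 4 storage units.
Total size 128 ft³; any packing needs at least ⌈128/50⌉ = 3 storage units.
An optimal packing achieves that bound: [36,7,5] [34,15] [27,4] → 3 storage units.
Excess: 4 − 3 = 1.

1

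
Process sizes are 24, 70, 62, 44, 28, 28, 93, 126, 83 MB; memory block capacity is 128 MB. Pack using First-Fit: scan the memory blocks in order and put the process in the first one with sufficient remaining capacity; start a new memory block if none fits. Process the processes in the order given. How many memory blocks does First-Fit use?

24 MB → memory block 1 (remaining 104 MB)
70 MB → memory block 1 (remaining 34 MB)
62 MB → memory block 2 (remaining 66 MB)
44 MB → memory block 2 (remaining 22 MB)
28 MB → memory block 1 (remaining 6 MB)
28 MB → memory block 3 (remaining 100 MB)
93 MB → memory block 3 (remaining 7 MB)
126 MB → memory block 4 (remaining 2 MB)
83 MB → memory block 5 (remaining 45 MB)

5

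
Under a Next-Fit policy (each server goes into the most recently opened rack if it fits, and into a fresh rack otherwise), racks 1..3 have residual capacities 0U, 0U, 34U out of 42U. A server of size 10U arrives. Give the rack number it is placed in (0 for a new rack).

3

Next-Fit only looks at rack 3, which has 34U free.
10U fits there.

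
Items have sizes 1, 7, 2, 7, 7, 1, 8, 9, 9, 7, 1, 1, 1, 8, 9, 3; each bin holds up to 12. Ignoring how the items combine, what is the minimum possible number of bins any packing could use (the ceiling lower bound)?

7

Total size = 1 + 7 + 2 + 7 + 7 + 1 + 8 + 9 + 9 + 7 + 1 + 1 + 1 + 8 + 9 + 3 = 81.
⌈81 / 12⌉ = 7.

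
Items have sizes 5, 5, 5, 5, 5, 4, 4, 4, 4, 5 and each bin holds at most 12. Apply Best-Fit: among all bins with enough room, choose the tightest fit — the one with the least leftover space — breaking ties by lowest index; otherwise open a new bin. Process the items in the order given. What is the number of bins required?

5 bins

Put 5 in bin 1; 7 remain.
Put 5 in bin 1; 2 remain.
Put 5 in bin 2; 7 remain.
Put 5 in bin 2; 2 remain.
Put 5 in bin 3; 7 remain.
Put 4 in bin 3; 3 remain.
Put 4 in bin 4; 8 remain.
Put 4 in bin 4; 4 remain.
Put 4 in bin 4; 0 remain.
Put 5 in bin 5; 7 remain.
Final bins: [5,5] [5,5] [5,4] [4,4,4] [5].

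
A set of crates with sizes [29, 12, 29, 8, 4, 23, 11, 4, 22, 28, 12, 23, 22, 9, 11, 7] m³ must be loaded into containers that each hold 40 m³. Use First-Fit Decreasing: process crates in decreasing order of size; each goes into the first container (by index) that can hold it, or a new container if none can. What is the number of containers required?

Sorted descending: 29, 29, 28, 23, 23, 22, 22, 12, 12, 11, 11, 9, 8, 7, 4, 4.
29 m³ → container 1 (remaining 11 m³)
29 m³ → container 2 (remaining 11 m³)
28 m³ → container 3 (remaining 12 m³)
23 m³ → container 4 (remaining 17 m³)
23 m³ → container 5 (remaining 17 m³)
22 m³ → container 6 (remaining 18 m³)
22 m³ → container 7 (remaining 18 m³)
12 m³ → container 3 (remaining 0 m³)
12 m³ → container 4 (remaining 5 m³)
11 m³ → container 1 (remaining 0 m³)
11 m³ → container 2 (remaining 0 m³)
9 m³ → container 5 (remaining 8 m³)
8 m³ → container 5 (remaining 0 m³)
7 m³ → container 6 (remaining 11 m³)
4 m³ → container 4 (remaining 1 m³)
4 m³ → container 6 (remaining 7 m³)

7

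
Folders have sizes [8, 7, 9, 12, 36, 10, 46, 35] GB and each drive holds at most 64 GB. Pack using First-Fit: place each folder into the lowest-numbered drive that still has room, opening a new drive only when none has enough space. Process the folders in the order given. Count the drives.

drive 1: place 8 GB, 56 GB left
drive 1: place 7 GB, 49 GB left
drive 1: place 9 GB, 40 GB left
drive 1: place 12 GB, 28 GB left
drive 2: place 36 GB, 28 GB left
drive 1: place 10 GB, 18 GB left
drive 3: place 46 GB, 18 GB left
drive 4: place 35 GB, 29 GB left
Final drives: [8,7,9,12,10] [36] [46] [35].

4 drives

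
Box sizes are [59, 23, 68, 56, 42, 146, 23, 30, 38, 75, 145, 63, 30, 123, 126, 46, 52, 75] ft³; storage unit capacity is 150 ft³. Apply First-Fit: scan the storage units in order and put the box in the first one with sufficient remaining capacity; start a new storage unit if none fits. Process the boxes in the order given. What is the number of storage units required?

59 ft³ → storage unit 1 (remaining 91 ft³)
23 ft³ → storage unit 1 (remaining 68 ft³)
68 ft³ → storage unit 1 (remaining 0 ft³)
56 ft³ → storage unit 2 (remaining 94 ft³)
42 ft³ → storage unit 2 (remaining 52 ft³)
146 ft³ → storage unit 3 (remaining 4 ft³)
23 ft³ → storage unit 2 (remaining 29 ft³)
30 ft³ → storage unit 4 (remaining 120 ft³)
38 ft³ → storage unit 4 (remaining 82 ft³)
75 ft³ → storage unit 4 (remaining 7 ft³)
145 ft³ → storage unit 5 (remaining 5 ft³)
63 ft³ → storage unit 6 (remaining 87 ft³)
30 ft³ → storage unit 6 (remaining 57 ft³)
123 ft³ → storage unit 7 (remaining 27 ft³)
126 ft³ → storage unit 8 (remaining 24 ft³)
46 ft³ → storage unit 6 (remaining 11 ft³)
52 ft³ → storage unit 9 (remaining 98 ft³)
75 ft³ → storage unit 9 (remaining 23 ft³)

9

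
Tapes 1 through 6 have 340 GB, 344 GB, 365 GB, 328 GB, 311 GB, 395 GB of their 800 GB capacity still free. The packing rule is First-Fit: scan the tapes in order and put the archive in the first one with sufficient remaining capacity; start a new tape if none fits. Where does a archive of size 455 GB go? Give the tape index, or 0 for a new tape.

No tape has ≥ 455 GB free, so a new tape is opened.

0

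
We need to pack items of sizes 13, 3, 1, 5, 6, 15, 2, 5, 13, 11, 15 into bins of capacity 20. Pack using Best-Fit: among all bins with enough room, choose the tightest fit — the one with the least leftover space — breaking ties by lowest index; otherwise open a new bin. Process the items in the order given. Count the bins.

6 bins

13 → bin 1 (remaining 7)
3 → bin 1 (remaining 4)
1 → bin 1 (remaining 3)
5 → bin 2 (remaining 15)
6 → bin 2 (remaining 9)
15 → bin 3 (remaining 5)
2 → bin 1 (remaining 1)
5 → bin 3 (remaining 0)
13 → bin 4 (remaining 7)
11 → bin 5 (remaining 9)
15 → bin 6 (remaining 5)
Final bins: [13,3,1,2] [5,6] [15,5] [13] [11] [15].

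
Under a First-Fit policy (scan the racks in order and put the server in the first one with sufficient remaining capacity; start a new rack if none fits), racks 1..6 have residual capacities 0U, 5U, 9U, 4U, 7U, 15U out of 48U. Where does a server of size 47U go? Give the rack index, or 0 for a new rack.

0

No rack has ≥ 47U free, so a new rack is opened.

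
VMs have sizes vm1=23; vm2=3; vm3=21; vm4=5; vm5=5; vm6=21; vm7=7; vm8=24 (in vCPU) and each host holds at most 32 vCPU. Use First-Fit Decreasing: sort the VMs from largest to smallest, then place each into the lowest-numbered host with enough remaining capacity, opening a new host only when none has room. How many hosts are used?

4 hosts

Sorted descending: 24, 23, 21, 21, 7, 5, 5, 3.
host 1: place 24 vCPU, 8 vCPU left
host 2: place 23 vCPU, 9 vCPU left
host 3: place 21 vCPU, 11 vCPU left
host 4: place 21 vCPU, 11 vCPU left
host 1: place 7 vCPU, 1 vCPU left
host 2: place 5 vCPU, 4 vCPU left
host 3: place 5 vCPU, 6 vCPU left
host 2: place 3 vCPU, 1 vCPU left
Final hosts: [24,7] [23,5,3] [21,5] [21].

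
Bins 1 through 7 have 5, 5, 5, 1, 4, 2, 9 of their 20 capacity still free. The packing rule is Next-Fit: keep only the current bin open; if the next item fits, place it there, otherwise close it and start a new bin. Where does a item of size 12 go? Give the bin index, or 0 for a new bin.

0

Next-Fit only looks at bin 7, which has 9 free.
12 does not fit, so a new bin is opened.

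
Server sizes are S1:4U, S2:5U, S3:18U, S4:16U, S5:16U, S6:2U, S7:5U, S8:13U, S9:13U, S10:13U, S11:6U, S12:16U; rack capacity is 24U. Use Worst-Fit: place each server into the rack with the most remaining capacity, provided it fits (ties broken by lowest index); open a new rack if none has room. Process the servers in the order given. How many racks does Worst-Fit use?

rack 1: place S1 (4U), 20U left
rack 1: place S2 (5U), 15U left
rack 2: place S3 (18U), 6U left
rack 3: place S4 (16U), 8U left
rack 4: place S5 (16U), 8U left
rack 1: place S6 (2U), 13U left
rack 1: place S7 (5U), 8U left
rack 5: place S8 (13U), 11U left
rack 6: place S9 (13U), 11U left
rack 7: place S10 (13U), 11U left
rack 5: place S11 (6U), 5U left
rack 8: place S12 (16U), 8U left
Final racks: [4,5,2,5] [18] [16] [16] [13,6] [13] [13] [16].

8 racks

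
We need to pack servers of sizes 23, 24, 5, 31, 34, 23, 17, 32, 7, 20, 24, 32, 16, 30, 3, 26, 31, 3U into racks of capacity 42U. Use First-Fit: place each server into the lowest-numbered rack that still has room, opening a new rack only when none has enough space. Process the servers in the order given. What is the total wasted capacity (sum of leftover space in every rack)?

123

Put 23U in rack 1; 19U remain.
Put 24U in rack 2; 18U remain.
Put 5U in rack 1; 14U remain.
Put 31U in rack 3; 11U remain.
Put 34U in rack 4; 8U remain.
Put 23U in rack 5; 19U remain.
Put 17U in rack 2; 1U remain.
Put 32U in rack 6; 10U remain.
Put 7U in rack 1; 7U remain.
Put 20U in rack 7; 22U remain.
Put 24U in rack 8; 18U remain.
Put 32U in rack 9; 10U remain.
Put 16U in rack 5; 3U remain.
Put 30U in rack 10; 12U remain.
Put 3U in rack 1; 4U remain.
Put 26U in rack 11; 16U remain.
Put 31U in rack 12; 11U remain.
Put 3U in rack 1; 1U remain.
12 racks × 42U = 504U; used 381U; unused 123U.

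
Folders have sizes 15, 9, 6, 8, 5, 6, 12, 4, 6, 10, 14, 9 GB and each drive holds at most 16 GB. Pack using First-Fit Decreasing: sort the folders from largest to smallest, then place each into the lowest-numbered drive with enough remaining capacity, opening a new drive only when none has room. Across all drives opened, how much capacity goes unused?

8

Sorted descending: 15, 14, 12, 10, 9, 9, 8, 6, 6, 6, 5, 4.
15 GB → drive 1 (remaining 1 GB)
14 GB → drive 2 (remaining 2 GB)
12 GB → drive 3 (remaining 4 GB)
10 GB → drive 4 (remaining 6 GB)
9 GB → drive 5 (remaining 7 GB)
9 GB → drive 6 (remaining 7 GB)
8 GB → drive 7 (remaining 8 GB)
6 GB → drive 4 (remaining 0 GB)
6 GB → drive 5 (remaining 1 GB)
6 GB → drive 6 (remaining 1 GB)
5 GB → drive 7 (remaining 3 GB)
4 GB → drive 3 (remaining 0 GB)
7 drives × 16 GB = 112 GB; used 104 GB; unused 8 GB.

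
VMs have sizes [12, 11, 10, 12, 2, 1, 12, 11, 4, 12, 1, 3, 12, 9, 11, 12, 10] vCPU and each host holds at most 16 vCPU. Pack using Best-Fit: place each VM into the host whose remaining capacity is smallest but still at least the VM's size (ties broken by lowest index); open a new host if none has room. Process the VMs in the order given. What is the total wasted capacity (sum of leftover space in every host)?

host 1: place 12 vCPU, 4 vCPU left
host 2: place 11 vCPU, 5 vCPU left
host 3: place 10 vCPU, 6 vCPU left
host 4: place 12 vCPU, 4 vCPU left
host 1: place 2 vCPU, 2 vCPU left
host 1: place 1 vCPU, 1 vCPU left
host 5: place 12 vCPU, 4 vCPU left
host 6: place 11 vCPU, 5 vCPU left
host 4: place 4 vCPU, 0 vCPU left
host 7: place 12 vCPU, 4 vCPU left
host 1: place 1 vCPU, 0 vCPU left
host 5: place 3 vCPU, 1 vCPU left
host 8: place 12 vCPU, 4 vCPU left
host 9: place 9 vCPU, 7 vCPU left
host 10: place 11 vCPU, 5 vCPU left
host 11: place 12 vCPU, 4 vCPU left
host 12: place 10 vCPU, 6 vCPU left
12 hosts × 16 vCPU = 192 vCPU; used 145 vCPU; unused 47 vCPU.

47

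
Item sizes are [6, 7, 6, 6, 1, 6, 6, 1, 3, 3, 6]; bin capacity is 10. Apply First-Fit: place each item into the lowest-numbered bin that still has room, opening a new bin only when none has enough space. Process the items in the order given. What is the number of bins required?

Put 6 in bin 1; 4 remain.
Put 7 in bin 2; 3 remain.
Put 6 in bin 3; 4 remain.
Put 6 in bin 4; 4 remain.
Put 1 in bin 1; 3 remain.
Put 6 in bin 5; 4 remain.
Put 6 in bin 6; 4 remain.
Put 1 in bin 1; 2 remain.
Put 3 in bin 2; 0 remain.
Put 3 in bin 3; 1 remain.
Put 6 in bin 7; 4 remain.
Final bins: [6,1,1] [7,3] [6,3] [6] [6] [6] [6].

7 bins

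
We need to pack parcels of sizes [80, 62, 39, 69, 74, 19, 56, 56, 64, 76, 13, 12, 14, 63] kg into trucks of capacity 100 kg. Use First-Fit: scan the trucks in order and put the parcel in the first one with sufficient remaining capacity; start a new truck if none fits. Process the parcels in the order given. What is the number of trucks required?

truck 1: place 80 kg, 20 kg left
truck 2: place 62 kg, 38 kg left
truck 3: place 39 kg, 61 kg left
truck 4: place 69 kg, 31 kg left
truck 5: place 74 kg, 26 kg left
truck 1: place 19 kg, 1 kg left
truck 3: place 56 kg, 5 kg left
truck 6: place 56 kg, 44 kg left
truck 7: place 64 kg, 36 kg left
truck 8: place 76 kg, 24 kg left
truck 2: place 13 kg, 25 kg left
truck 2: place 12 kg, 13 kg left
truck 4: place 14 kg, 17 kg left
truck 9: place 63 kg, 37 kg left

9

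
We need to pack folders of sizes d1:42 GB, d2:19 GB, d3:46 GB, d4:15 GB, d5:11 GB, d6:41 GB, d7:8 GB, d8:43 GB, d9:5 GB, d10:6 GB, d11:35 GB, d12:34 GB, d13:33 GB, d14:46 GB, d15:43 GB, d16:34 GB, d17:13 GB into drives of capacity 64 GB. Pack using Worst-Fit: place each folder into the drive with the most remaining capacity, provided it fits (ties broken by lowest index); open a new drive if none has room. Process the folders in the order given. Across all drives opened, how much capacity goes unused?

166

d1 (42 GB) → drive 1 (remaining 22 GB)
d2 (19 GB) → drive 1 (remaining 3 GB)
d3 (46 GB) → drive 2 (remaining 18 GB)
d4 (15 GB) → drive 2 (remaining 3 GB)
d5 (11 GB) → drive 3 (remaining 53 GB)
d6 (41 GB) → drive 3 (remaining 12 GB)
d7 (8 GB) → drive 3 (remaining 4 GB)
d8 (43 GB) → drive 4 (remaining 21 GB)
d9 (5 GB) → drive 4 (remaining 16 GB)
d10 (6 GB) → drive 4 (remaining 10 GB)
d11 (35 GB) → drive 5 (remaining 29 GB)
d12 (34 GB) → drive 6 (remaining 30 GB)
d13 (33 GB) → drive 7 (remaining 31 GB)
d14 (46 GB) → drive 8 (remaining 18 GB)
d15 (43 GB) → drive 9 (remaining 21 GB)
d16 (34 GB) → drive 10 (remaining 30 GB)
d17 (13 GB) → drive 7 (remaining 18 GB)
10 drives × 64 GB = 640 GB; used 474 GB; unused 166 GB.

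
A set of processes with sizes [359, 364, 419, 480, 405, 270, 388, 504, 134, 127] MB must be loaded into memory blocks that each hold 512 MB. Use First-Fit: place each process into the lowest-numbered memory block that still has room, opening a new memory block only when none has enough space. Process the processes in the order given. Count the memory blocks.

359 MB → memory block 1 (remaining 153 MB)
364 MB → memory block 2 (remaining 148 MB)
419 MB → memory block 3 (remaining 93 MB)
480 MB → memory block 4 (remaining 32 MB)
405 MB → memory block 5 (remaining 107 MB)
270 MB → memory block 6 (remaining 242 MB)
388 MB → memory block 7 (remaining 124 MB)
504 MB → memory block 8 (remaining 8 MB)
134 MB → memory block 1 (remaining 19 MB)
127 MB → memory block 2 (remaining 21 MB)

8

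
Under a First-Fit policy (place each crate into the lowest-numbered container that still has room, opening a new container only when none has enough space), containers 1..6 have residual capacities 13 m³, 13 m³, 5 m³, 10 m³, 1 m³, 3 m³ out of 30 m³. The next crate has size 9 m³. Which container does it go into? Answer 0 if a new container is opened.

1

Containers with room: container 1 (13 m³), container 2 (13 m³), container 4 (10 m³).
The first with room is container 1.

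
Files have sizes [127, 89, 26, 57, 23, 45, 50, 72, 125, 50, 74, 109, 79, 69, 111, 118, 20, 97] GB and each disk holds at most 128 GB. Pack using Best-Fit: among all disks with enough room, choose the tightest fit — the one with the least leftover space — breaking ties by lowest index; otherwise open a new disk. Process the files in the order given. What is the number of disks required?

Put 127 GB in disk 1; 1 GB remain.
Put 89 GB in disk 2; 39 GB remain.
Put 26 GB in disk 2; 13 GB remain.
Put 57 GB in disk 3; 71 GB remain.
Put 23 GB in disk 3; 48 GB remain.
Put 45 GB in disk 3; 3 GB remain.
Put 50 GB in disk 4; 78 GB remain.
Put 72 GB in disk 4; 6 GB remain.
Put 125 GB in disk 5; 3 GB remain.
Put 50 GB in disk 6; 78 GB remain.
Put 74 GB in disk 6; 4 GB remain.
Put 109 GB in disk 7; 19 GB remain.
Put 79 GB in disk 8; 49 GB remain.
Put 69 GB in disk 9; 59 GB remain.
Put 111 GB in disk 10; 17 GB remain.
Put 118 GB in disk 11; 10 GB remain.
Put 20 GB in disk 8; 29 GB remain.
Put 97 GB in disk 12; 31 GB remain.
Final disks: [127] [89,26] [57,23,45] [50,72] [125] [50,74] [109] [79,20] [69] [111] [118] [97].

12 disks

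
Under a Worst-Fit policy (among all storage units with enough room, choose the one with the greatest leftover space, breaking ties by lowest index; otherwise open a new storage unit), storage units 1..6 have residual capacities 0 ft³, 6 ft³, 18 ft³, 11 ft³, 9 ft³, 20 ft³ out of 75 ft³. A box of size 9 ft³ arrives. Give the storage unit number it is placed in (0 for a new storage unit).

Storage units with room: storage unit 3 (18 ft³), storage unit 4 (11 ft³), storage unit 5 (9 ft³), storage unit 6 (20 ft³).
Most room is storage unit 6 with 20 ft³ free.

6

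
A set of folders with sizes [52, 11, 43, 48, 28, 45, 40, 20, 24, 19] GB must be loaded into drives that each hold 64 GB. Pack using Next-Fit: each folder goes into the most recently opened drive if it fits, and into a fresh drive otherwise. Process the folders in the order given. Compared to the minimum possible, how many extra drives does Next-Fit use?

1

Next-Fit: [52,11] [43] [48] [28] [45] [40,20] [24,19] → 7 drives.
Total size 330 GB; any packing needs at least ⌈330/64⌉ = 6 drives.
An optimal packing achieves that bound: [52,11] [48] [45,19] [43,20] [40,24] [28] → 6 drives.
Excess: 7 − 6 = 1.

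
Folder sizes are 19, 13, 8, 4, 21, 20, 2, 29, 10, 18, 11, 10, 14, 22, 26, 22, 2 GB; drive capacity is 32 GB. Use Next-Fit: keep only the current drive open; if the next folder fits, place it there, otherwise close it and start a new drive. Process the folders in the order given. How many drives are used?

11 drives

drive 1: place 19 GB, 13 GB left
drive 1: place 13 GB, 0 GB left
drive 2: place 8 GB, 24 GB left
drive 2: place 4 GB, 20 GB left
drive 3: place 21 GB, 11 GB left
drive 4: place 20 GB, 12 GB left
drive 4: place 2 GB, 10 GB left
drive 5: place 29 GB, 3 GB left
drive 6: place 10 GB, 22 GB left
drive 6: place 18 GB, 4 GB left
drive 7: place 11 GB, 21 GB left
drive 7: place 10 GB, 11 GB left
drive 8: place 14 GB, 18 GB left
drive 9: place 22 GB, 10 GB left
drive 10: place 26 GB, 6 GB left
drive 11: place 22 GB, 10 GB left
drive 11: place 2 GB, 8 GB left
Final drives: [19,13] [8,4] [21] [20,2] [29] [10,18] [11,10] [14] [22] [26] [22,2].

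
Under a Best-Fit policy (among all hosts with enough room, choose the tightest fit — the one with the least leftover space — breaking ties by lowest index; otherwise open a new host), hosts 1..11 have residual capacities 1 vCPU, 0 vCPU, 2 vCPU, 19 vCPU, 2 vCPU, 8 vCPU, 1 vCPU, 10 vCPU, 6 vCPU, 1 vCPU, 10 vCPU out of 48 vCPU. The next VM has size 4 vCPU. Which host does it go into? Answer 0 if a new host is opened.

9

Hosts with room: host 4 (19 vCPU), host 6 (8 vCPU), host 8 (10 vCPU), host 9 (6 vCPU), host 11 (10 vCPU).
Tightest fit is host 9 with 6 vCPU free.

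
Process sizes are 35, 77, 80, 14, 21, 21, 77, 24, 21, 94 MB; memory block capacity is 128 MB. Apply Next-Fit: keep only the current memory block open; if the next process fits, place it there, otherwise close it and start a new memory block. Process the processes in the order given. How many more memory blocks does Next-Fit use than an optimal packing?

Next-Fit: [35,77] [80,14,21] [21,77,24] [21,94] → 4 memory blocks.
Total size 464 MB; any packing needs at least ⌈464/128⌉ = 4 memory blocks.
So 4 is already optimal.

0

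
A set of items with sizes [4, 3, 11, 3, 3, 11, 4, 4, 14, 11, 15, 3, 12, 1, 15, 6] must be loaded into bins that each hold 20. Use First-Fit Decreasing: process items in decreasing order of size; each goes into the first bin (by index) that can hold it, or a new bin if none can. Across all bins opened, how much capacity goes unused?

Sorted descending: 15, 15, 14, 12, 11, 11, 11, 6, 4, 4, 4, 3, 3, 3, 3, 1.
15 → bin 1 (remaining 5)
15 → bin 2 (remaining 5)
14 → bin 3 (remaining 6)
12 → bin 4 (remaining 8)
11 → bin 5 (remaining 9)
11 → bin 6 (remaining 9)
11 → bin 7 (remaining 9)
6 → bin 3 (remaining 0)
4 → bin 1 (remaining 1)
4 → bin 2 (remaining 1)
4 → bin 4 (remaining 4)
3 → bin 4 (remaining 1)
3 → bin 5 (remaining 6)
3 → bin 5 (remaining 3)
3 → bin 5 (remaining 0)
1 → bin 1 (remaining 0)
7 bins × 20 = 140; used 120; unused 20.

20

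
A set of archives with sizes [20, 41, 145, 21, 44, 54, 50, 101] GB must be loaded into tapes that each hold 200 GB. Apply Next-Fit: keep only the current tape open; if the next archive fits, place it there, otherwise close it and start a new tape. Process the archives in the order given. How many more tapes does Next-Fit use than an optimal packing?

Next-Fit: [20,41] [145,21] [44,54,50] [101] → 4 tapes.
Total size 476 GB; any packing needs at least ⌈476/200⌉ = 3 tapes.
An optimal packing achieves that bound: [145,54] [101,50,44] [41,21,20] → 3 tapes.
Excess: 4 − 3 = 1.

1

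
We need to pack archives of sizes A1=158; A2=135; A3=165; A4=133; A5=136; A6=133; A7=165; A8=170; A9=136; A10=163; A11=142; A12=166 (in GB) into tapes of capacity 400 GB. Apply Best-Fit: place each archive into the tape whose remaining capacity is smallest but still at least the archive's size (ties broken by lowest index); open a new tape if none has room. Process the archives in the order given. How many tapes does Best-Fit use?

Put A1 (158 GB) in tape 1; 242 GB remain.
Put A2 (135 GB) in tape 1; 107 GB remain.
Put A3 (165 GB) in tape 2; 235 GB remain.
Put A4 (133 GB) in tape 2; 102 GB remain.
Put A5 (136 GB) in tape 3; 264 GB remain.
Put A6 (133 GB) in tape 3; 131 GB remain.
Put A7 (165 GB) in tape 4; 235 GB remain.
Put A8 (170 GB) in tape 4; 65 GB remain.
Put A9 (136 GB) in tape 5; 264 GB remain.
Put A10 (163 GB) in tape 5; 101 GB remain.
Put A11 (142 GB) in tape 6; 258 GB remain.
Put A12 (166 GB) in tape 6; 92 GB remain.

6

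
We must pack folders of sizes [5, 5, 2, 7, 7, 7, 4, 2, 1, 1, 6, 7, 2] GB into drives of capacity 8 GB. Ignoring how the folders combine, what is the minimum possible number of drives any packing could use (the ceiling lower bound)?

Total size = 5 + 5 + 2 + 7 + 7 + 7 + 4 + 2 + 1 + 1 + 6 + 7 + 2 = 56 GB.
⌈56 / 8⌉ = 7.

7 drives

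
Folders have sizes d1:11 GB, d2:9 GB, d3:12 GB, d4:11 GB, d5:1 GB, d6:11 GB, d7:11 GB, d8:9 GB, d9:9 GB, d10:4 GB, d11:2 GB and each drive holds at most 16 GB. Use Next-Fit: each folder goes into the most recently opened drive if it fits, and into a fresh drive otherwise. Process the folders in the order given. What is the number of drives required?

Put d1 (11 GB) in drive 1; 5 GB remain.
Put d2 (9 GB) in drive 2; 7 GB remain.
Put d3 (12 GB) in drive 3; 4 GB remain.
Put d4 (11 GB) in drive 4; 5 GB remain.
Put d5 (1 GB) in drive 4; 4 GB remain.
Put d6 (11 GB) in drive 5; 5 GB remain.
Put d7 (11 GB) in drive 6; 5 GB remain.
Put d8 (9 GB) in drive 7; 7 GB remain.
Put d9 (9 GB) in drive 8; 7 GB remain.
Put d10 (4 GB) in drive 8; 3 GB remain.
Put d11 (2 GB) in drive 8; 1 GB remain.

8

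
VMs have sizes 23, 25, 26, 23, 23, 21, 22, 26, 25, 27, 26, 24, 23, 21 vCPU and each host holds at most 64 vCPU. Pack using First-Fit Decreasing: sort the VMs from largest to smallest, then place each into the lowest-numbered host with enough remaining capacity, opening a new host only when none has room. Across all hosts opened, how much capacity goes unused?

113

Sorted descending: 27, 26, 26, 26, 25, 25, 24, 23, 23, 23, 23, 22, 21, 21.
host 1: place 27 vCPU, 37 vCPU left
host 1: place 26 vCPU, 11 vCPU left
host 2: place 26 vCPU, 38 vCPU left
host 2: place 26 vCPU, 12 vCPU left
host 3: place 25 vCPU, 39 vCPU left
host 3: place 25 vCPU, 14 vCPU left
host 4: place 24 vCPU, 40 vCPU left
host 4: place 23 vCPU, 17 vCPU left
host 5: place 23 vCPU, 41 vCPU left
host 5: place 23 vCPU, 18 vCPU left
host 6: place 23 vCPU, 41 vCPU left
host 6: place 22 vCPU, 19 vCPU left
host 7: place 21 vCPU, 43 vCPU left
host 7: place 21 vCPU, 22 vCPU left
7 hosts × 64 vCPU = 448 vCPU; used 335 vCPU; unused 113 vCPU.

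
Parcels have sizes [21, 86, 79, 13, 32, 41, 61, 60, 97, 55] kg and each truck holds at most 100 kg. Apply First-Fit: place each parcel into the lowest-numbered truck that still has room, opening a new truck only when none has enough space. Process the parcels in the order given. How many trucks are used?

7 trucks

Put 21 kg in truck 1; 79 kg remain.
Put 86 kg in truck 2; 14 kg remain.
Put 79 kg in truck 1; 0 kg remain.
Put 13 kg in truck 2; 1 kg remain.
Put 32 kg in truck 3; 68 kg remain.
Put 41 kg in truck 3; 27 kg remain.
Put 61 kg in truck 4; 39 kg remain.
Put 60 kg in truck 5; 40 kg remain.
Put 97 kg in truck 6; 3 kg remain.
Put 55 kg in truck 7; 45 kg remain.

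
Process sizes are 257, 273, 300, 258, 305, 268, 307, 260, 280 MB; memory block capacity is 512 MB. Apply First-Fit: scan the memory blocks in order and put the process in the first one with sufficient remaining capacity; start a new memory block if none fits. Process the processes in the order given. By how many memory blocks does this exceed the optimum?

0

First-Fit: [257] [273] [300] [258] [305] [268] [307] [260] [280] → 9 memory blocks.
9 processes exceed 256 MB (half the capacity), and no two of those can share a memory block, so at least 9 memory blocks are needed.
So 9 is already optimal.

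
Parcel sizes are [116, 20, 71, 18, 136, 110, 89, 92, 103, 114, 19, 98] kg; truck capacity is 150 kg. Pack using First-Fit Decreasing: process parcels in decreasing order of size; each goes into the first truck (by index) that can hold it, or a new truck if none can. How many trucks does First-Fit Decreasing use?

Sorted descending: 136, 116, 114, 110, 103, 98, 92, 89, 71, 20, 19, 18.
136 kg → truck 1 (remaining 14 kg)
116 kg → truck 2 (remaining 34 kg)
114 kg → truck 3 (remaining 36 kg)
110 kg → truck 4 (remaining 40 kg)
103 kg → truck 5 (remaining 47 kg)
98 kg → truck 6 (remaining 52 kg)
92 kg → truck 7 (remaining 58 kg)
89 kg → truck 8 (remaining 61 kg)
71 kg → truck 9 (remaining 79 kg)
20 kg → truck 2 (remaining 14 kg)
19 kg → truck 3 (remaining 17 kg)
18 kg → truck 4 (remaining 22 kg)
Final trucks: [136] [116,20] [114,19] [110,18] [103] [98] [92] [89] [71].

9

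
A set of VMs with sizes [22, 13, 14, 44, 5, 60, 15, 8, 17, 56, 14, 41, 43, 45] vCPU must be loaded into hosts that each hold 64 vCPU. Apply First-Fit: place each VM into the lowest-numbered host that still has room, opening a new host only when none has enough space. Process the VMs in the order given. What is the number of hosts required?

8

host 1: place 22 vCPU, 42 vCPU left
host 1: place 13 vCPU, 29 vCPU left
host 1: place 14 vCPU, 15 vCPU left
host 2: place 44 vCPU, 20 vCPU left
host 1: place 5 vCPU, 10 vCPU left
host 3: place 60 vCPU, 4 vCPU left
host 2: place 15 vCPU, 5 vCPU left
host 1: place 8 vCPU, 2 vCPU left
host 4: place 17 vCPU, 47 vCPU left
host 5: place 56 vCPU, 8 vCPU left
host 4: place 14 vCPU, 33 vCPU left
host 6: place 41 vCPU, 23 vCPU left
host 7: place 43 vCPU, 21 vCPU left
host 8: place 45 vCPU, 19 vCPU left
Final hosts: [22,13,14,5,8] [44,15] [60] [17,14] [56] [41] [43] [45].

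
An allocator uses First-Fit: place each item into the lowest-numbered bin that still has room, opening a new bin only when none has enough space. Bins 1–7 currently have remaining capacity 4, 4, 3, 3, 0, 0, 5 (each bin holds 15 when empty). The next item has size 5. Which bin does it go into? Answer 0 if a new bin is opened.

Bins with room: bin 7 (5).
The first with room is bin 7.

7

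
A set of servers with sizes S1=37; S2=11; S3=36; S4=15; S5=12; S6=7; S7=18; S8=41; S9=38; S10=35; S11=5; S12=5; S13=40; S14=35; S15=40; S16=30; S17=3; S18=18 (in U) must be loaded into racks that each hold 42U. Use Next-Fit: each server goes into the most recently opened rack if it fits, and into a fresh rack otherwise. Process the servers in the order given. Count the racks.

S1 (37U) → rack 1 (remaining 5U)
S2 (11U) → rack 2 (remaining 31U)
S3 (36U) → rack 3 (remaining 6U)
S4 (15U) → rack 4 (remaining 27U)
S5 (12U) → rack 4 (remaining 15U)
S6 (7U) → rack 4 (remaining 8U)
S7 (18U) → rack 5 (remaining 24U)
S8 (41U) → rack 6 (remaining 1U)
S9 (38U) → rack 7 (remaining 4U)
S10 (35U) → rack 8 (remaining 7U)
S11 (5U) → rack 8 (remaining 2U)
S12 (5U) → rack 9 (remaining 37U)
S13 (40U) → rack 10 (remaining 2U)
S14 (35U) → rack 11 (remaining 7U)
S15 (40U) → rack 12 (remaining 2U)
S16 (30U) → rack 13 (remaining 12U)
S17 (3U) → rack 13 (remaining 9U)
S18 (18U) → rack 14 (remaining 24U)

14 racks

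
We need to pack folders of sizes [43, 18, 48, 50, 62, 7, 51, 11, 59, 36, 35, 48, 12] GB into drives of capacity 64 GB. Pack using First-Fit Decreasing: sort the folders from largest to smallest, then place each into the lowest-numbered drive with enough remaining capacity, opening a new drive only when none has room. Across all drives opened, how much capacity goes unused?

Sorted descending: 62, 59, 51, 50, 48, 48, 43, 36, 35, 18, 12, 11, 7.
drive 1: place 62 GB, 2 GB left
drive 2: place 59 GB, 5 GB left
drive 3: place 51 GB, 13 GB left
drive 4: place 50 GB, 14 GB left
drive 5: place 48 GB, 16 GB left
drive 6: place 48 GB, 16 GB left
drive 7: place 43 GB, 21 GB left
drive 8: place 36 GB, 28 GB left
drive 9: place 35 GB, 29 GB left
drive 7: place 18 GB, 3 GB left
drive 3: place 12 GB, 1 GB left
drive 4: place 11 GB, 3 GB left
drive 5: place 7 GB, 9 GB left
9 drives × 64 GB = 576 GB; used 480 GB; unused 96 GB.

96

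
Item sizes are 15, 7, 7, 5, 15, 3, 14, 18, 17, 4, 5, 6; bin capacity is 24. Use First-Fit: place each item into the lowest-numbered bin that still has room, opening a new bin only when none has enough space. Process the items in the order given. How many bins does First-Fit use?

6

bin 1: place 15, 9 left
bin 1: place 7, 2 left
bin 2: place 7, 17 left
bin 2: place 5, 12 left
bin 3: place 15, 9 left
bin 2: place 3, 9 left
bin 4: place 14, 10 left
bin 5: place 18, 6 left
bin 6: place 17, 7 left
bin 2: place 4, 5 left
bin 2: place 5, 0 left
bin 3: place 6, 3 left
Final bins: [15,7] [7,5,3,4,5] [15,6] [14] [18] [17].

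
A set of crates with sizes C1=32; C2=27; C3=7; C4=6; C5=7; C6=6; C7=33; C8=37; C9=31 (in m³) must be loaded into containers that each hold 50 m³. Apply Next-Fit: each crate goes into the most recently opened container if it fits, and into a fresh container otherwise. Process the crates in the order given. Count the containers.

5

Put C1 (32 m³) in container 1; 18 m³ remain.
Put C2 (27 m³) in container 2; 23 m³ remain.
Put C3 (7 m³) in container 2; 16 m³ remain.
Put C4 (6 m³) in container 2; 10 m³ remain.
Put C5 (7 m³) in container 2; 3 m³ remain.
Put C6 (6 m³) in container 3; 44 m³ remain.
Put C7 (33 m³) in container 3; 11 m³ remain.
Put C8 (37 m³) in container 4; 13 m³ remain.
Put C9 (31 m³) in container 5; 19 m³ remain.
Final containers: [32] [27,7,6,7] [6,33] [37] [31].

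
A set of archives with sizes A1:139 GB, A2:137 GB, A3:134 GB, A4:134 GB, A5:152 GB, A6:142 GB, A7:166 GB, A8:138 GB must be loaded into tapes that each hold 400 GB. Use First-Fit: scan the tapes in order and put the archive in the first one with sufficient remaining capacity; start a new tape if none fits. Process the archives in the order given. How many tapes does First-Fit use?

A1 (139 GB) → tape 1 (remaining 261 GB)
A2 (137 GB) → tape 1 (remaining 124 GB)
A3 (134 GB) → tape 2 (remaining 266 GB)
A4 (134 GB) → tape 2 (remaining 132 GB)
A5 (152 GB) → tape 3 (remaining 248 GB)
A6 (142 GB) → tape 3 (remaining 106 GB)
A7 (166 GB) → tape 4 (remaining 234 GB)
A8 (138 GB) → tape 4 (remaining 96 GB)
Final tapes: [139,137] [134,134] [152,142] [166,138].

4 tapes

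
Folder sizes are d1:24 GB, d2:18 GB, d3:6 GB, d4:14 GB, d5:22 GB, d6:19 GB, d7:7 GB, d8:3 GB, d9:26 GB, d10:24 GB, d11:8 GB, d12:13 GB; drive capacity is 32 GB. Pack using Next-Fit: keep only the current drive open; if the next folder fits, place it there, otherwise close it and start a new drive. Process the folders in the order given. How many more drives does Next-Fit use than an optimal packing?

Next-Fit: [24] [18,6] [14] [22] [19,7,3] [26] [24,8] [13] → 8 drives.
Total size 184 GB; any packing needs at least ⌈184/32⌉ = 6 drives.
An optimal packing achieves that bound: [26,6] [24,8] [24,7] [22,3] [19,13] [18,14] → 6 drives.
Excess: 8 − 6 = 2.

2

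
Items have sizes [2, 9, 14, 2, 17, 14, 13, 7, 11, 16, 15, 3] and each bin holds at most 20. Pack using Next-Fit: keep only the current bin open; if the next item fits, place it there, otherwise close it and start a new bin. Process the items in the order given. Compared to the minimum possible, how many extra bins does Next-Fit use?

1

Next-Fit: [2,9] [14,2] [17] [14] [13,7] [11] [16] [15,3] → 8 bins.
Total size 123; any packing needs at least ⌈123/20⌉ = 7 bins.
An optimal packing achieves that bound: [17,3] [16,2,2] [15] [14] [14] [13,7] [11,9] → 7 bins.
Excess: 8 − 7 = 1.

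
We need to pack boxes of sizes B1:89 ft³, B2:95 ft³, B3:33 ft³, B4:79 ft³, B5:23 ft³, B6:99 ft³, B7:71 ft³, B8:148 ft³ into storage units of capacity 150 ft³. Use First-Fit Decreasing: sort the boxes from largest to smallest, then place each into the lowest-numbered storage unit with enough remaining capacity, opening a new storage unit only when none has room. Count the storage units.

Sorted descending: 148, 99, 95, 89, 79, 71, 33, 23.
Put 148 ft³ in storage unit 1; 2 ft³ remain.
Put 99 ft³ in storage unit 2; 51 ft³ remain.
Put 95 ft³ in storage unit 3; 55 ft³ remain.
Put 89 ft³ in storage unit 4; 61 ft³ remain.
Put 79 ft³ in storage unit 5; 71 ft³ remain.
Put 71 ft³ in storage unit 5; 0 ft³ remain.
Put 33 ft³ in storage unit 2; 18 ft³ remain.
Put 23 ft³ in storage unit 3; 32 ft³ remain.
Final storage units: [148] [99,33] [95,23] [89] [79,71].

5 storage units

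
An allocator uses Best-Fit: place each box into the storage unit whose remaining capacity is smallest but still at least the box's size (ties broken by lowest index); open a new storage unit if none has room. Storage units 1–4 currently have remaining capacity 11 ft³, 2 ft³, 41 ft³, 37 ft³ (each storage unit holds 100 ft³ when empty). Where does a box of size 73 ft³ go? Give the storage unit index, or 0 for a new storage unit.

No storage unit has ≥ 73 ft³ free, so a new storage unit is opened.

0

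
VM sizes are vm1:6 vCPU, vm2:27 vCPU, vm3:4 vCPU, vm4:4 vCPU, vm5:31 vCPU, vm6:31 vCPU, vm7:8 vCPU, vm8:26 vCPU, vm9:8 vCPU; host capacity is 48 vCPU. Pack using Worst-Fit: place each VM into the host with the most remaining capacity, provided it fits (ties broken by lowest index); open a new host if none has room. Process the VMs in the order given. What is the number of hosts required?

Put vm1 (6 vCPU) in host 1; 42 vCPU remain.
Put vm2 (27 vCPU) in host 1; 15 vCPU remain.
Put vm3 (4 vCPU) in host 1; 11 vCPU remain.
Put vm4 (4 vCPU) in host 1; 7 vCPU remain.
Put vm5 (31 vCPU) in host 2; 17 vCPU remain.
Put vm6 (31 vCPU) in host 3; 17 vCPU remain.
Put vm7 (8 vCPU) in host 2; 9 vCPU remain.
Put vm8 (26 vCPU) in host 4; 22 vCPU remain.
Put vm9 (8 vCPU) in host 4; 14 vCPU remain.
Final hosts: [6,27,4,4] [31,8] [31] [26,8].

4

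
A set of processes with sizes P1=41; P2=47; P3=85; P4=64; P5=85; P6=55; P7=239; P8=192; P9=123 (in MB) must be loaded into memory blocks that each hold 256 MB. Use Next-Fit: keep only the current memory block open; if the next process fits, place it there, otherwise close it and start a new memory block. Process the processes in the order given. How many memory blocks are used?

5 memory blocks

Put P1 (41 MB) in memory block 1; 215 MB remain.
Put P2 (47 MB) in memory block 1; 168 MB remain.
Put P3 (85 MB) in memory block 1; 83 MB remain.
Put P4 (64 MB) in memory block 1; 19 MB remain.
Put P5 (85 MB) in memory block 2; 171 MB remain.
Put P6 (55 MB) in memory block 2; 116 MB remain.
Put P7 (239 MB) in memory block 3; 17 MB remain.
Put P8 (192 MB) in memory block 4; 64 MB remain.
Put P9 (123 MB) in memory block 5; 133 MB remain.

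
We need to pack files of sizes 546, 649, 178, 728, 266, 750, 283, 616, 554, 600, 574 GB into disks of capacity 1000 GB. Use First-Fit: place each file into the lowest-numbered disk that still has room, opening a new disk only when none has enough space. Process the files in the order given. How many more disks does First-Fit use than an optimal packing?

0

First-Fit: [546,178,266] [649,283] [728] [750] [616] [554] [600] [574] → 8 disks.
8 files exceed 500 GB (half the capacity), and no two of those can share a disk, so at least 8 disks are needed.
So 8 is already optimal.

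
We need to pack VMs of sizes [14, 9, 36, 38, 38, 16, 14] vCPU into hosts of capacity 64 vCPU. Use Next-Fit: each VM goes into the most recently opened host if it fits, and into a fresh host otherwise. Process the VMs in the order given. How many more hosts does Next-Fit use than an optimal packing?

Next-Fit: [14,9,36] [38] [38,16] [14] → 4 hosts.
Total size 165 vCPU; any packing needs at least ⌈165/64⌉ = 3 hosts.
An optimal packing achieves that bound: [38,16,9] [38,14] [36,14] → 3 hosts.
Excess: 4 − 3 = 1.

1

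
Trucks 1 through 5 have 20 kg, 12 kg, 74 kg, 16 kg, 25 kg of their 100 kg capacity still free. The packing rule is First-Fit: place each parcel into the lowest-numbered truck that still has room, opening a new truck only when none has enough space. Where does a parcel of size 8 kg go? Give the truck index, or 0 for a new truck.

1

Trucks with room: truck 1 (20 kg), truck 2 (12 kg), truck 3 (74 kg), truck 4 (16 kg), truck 5 (25 kg).
The first with room is truck 1.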